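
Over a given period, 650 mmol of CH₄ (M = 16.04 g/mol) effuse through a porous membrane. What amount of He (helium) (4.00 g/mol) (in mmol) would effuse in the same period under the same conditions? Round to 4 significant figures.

1302 mmol

Since effusion rate ∝ 1/√M, rate_He/rate_CH₄ = √(M_CH₄/M_He) = √(16.04/4.00) = √4.010 = 2.002.
So the amount for He is 650 × 2.002 = 1302 mmol.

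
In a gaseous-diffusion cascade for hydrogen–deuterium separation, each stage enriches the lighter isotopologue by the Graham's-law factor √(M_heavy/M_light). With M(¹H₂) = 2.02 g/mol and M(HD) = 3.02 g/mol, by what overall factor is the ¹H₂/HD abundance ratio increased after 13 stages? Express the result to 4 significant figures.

13.65

The single-stage factor is √(M_heavy/M_light), so 13 stages give [√(3.02/2.02)]^13 = (3.02/2.02)^(13/2).
= 1.49505^(13/2) = 13.65.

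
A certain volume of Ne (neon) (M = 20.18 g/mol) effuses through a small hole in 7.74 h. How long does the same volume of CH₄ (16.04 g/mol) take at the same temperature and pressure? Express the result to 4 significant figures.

Using Graham's law: t_CH₄/t_Ne = √(M_CH₄/M_Ne) = √(16.04/20.18) = √0.7948 = 0.8915.
So the time for CH₄ is 7.74 × 0.8915 = 6.901 h.

6.901 h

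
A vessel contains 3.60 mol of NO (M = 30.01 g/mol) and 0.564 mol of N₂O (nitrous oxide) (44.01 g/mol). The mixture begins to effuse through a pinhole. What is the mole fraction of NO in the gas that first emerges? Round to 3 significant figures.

The effusion rate of species i is ∝ p_i/√M_i ∝ n_i/√M_i.
So x_NO in the escaping gas = (n_NO/√M_NO) / Σ(n_i/√M_i)
= (3.60/√30.01) / (3.60/√30.01 + 0.564/√44.01) = 0.6572/(0.6572 + 0.08502) = 0.885.

0.885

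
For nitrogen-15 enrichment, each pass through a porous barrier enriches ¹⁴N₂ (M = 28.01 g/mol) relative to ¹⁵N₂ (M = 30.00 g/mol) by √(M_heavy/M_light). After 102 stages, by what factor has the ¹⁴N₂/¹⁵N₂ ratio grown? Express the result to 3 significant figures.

Overall factor = α^102 with α = √(30.00/28.01), i.e. (30.00/28.01)^(102/2).
= 1.07105^51 = 33.1.

33.1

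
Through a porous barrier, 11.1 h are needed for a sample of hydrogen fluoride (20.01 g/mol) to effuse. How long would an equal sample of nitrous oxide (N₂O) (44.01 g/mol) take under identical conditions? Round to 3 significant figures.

Graham's law gives t_N₂O/t_HF = √(M_N₂O/M_HF) = √(44.01/20.01) = √2.199 = 1.483.
So the time for N₂O is 11.1 × 1.483 = 16.5 h.

16.5 h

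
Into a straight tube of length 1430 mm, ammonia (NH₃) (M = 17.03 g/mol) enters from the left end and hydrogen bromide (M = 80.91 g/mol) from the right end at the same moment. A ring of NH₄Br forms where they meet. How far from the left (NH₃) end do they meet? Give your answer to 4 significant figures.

The fronts meet when d_NH₃ + d_HBr = L with d_NH₃/d_HBr = √(M_HBr/M_NH₃) (Graham's law). Here √(M_HBr/M_NH₃) = √(80.91/17.03) = 2.180.
With d_NH₃ + d_HBr = 1430 mm, d_HBr = 1430/(1 + 2.180) = 449.7 mm.
d_NH₃ = 1430 − 449.7 = 980.3 mm.

980.3 mm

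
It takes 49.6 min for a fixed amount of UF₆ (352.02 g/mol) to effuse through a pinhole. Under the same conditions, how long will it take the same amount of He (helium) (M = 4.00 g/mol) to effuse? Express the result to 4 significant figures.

Since effusion rate ∝ 1/√M, t_He/t_UF₆ = √(M_He/M_UF₆) = √(4.00/352.02) = √0.01136 = 0.1066.
So the time for He is 49.6 × 0.1066 = 5.287 min.

5.287 min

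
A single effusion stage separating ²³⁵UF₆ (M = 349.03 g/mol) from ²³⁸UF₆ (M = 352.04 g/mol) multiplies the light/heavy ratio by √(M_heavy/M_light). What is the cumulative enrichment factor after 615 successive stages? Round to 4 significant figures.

Overall factor = α^615 with α = √(352.04/349.03), i.e. (352.04/349.03)^(615/2).
= 1.00862^(615/2) = 14.02.

14.02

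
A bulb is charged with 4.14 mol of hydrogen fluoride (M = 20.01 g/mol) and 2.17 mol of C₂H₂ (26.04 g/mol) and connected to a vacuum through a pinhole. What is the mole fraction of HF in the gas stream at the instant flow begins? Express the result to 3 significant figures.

0.685

Rate_i ∝ x_i/√M_i (Graham's law weighted by mole fraction), so the effusate composition follows n_i/√M_i.
So x_HF in the escaping gas = (n_HF/√M_HF) / Σ(n_i/√M_i)
= (4.14/√20.01) / (4.14/√20.01 + 2.17/√26.04) = 0.9255/(0.9255 + 0.4252) = 0.685.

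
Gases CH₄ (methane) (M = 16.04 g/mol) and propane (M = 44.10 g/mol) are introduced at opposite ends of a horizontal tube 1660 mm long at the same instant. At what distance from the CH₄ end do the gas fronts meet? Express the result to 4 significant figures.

1035 mm

Distances travelled in equal time are proportional to diffusion rates, so d_CH₄/d_C₃H₈ = √(M_C₃H₈/M_CH₄) = √(44.10/16.04) = 1.658.
With d_CH₄ + d_C₃H₈ = 1660 mm, d_C₃H₈ = 1660/(1 + 1.658) = 624.5 mm.
d_CH₄ = 1660 − 624.5 = 1035 mm.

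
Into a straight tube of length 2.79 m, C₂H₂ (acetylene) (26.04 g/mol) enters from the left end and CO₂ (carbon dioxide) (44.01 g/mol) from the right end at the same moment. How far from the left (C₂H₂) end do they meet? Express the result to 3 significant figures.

Distances travelled in equal time are proportional to diffusion rates, so d_C₂H₂/d_CO₂ = √(M_CO₂/M_C₂H₂) = √(44.01/26.04) = 1.300.
With d_C₂H₂ + d_CO₂ = 2.79 m, d_CO₂ = 2.79/(1 + 1.300) = 1.213 m.
d_C₂H₂ = 2.79 − 1.213 = 1.58 m.

1.58 m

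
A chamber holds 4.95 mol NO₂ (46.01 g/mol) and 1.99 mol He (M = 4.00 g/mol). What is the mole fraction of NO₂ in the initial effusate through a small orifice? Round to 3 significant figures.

0.423

Effusion rate of each component ∝ n_i/√M_i (partial pressure × 1/√M).
x_NO₂(eff) = (n_NO₂/√M_NO₂) / (n_NO₂/√M_NO₂ + n_He/√M_He)
= (4.95/√46.01) / (4.95/√46.01 + 1.99/√4.00) = 0.7298/(0.7298 + 0.9950) = 0.423.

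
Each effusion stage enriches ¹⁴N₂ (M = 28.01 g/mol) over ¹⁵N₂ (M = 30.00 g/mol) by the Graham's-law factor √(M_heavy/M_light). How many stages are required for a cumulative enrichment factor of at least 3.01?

Per stage α = (30.00/28.01)^(1/2) = 1.07105^0.5, giving ln α = 0.03432.
Need α^N ≥ 3.01 ⇒ N ≥ ln(3.01) / ln α = 1.102 / 0.03432 = 32.11.
Rounding up, N = 33 stages.

33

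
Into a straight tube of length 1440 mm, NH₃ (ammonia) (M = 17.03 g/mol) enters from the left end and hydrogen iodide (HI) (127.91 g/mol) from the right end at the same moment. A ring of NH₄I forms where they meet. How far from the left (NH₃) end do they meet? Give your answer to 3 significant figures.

Graham's law gives d_NH₃/d_HI = rate_NH₃/rate_HI = √(M_HI/M_NH₃) = √(127.91/17.03) = 2.741.
With d_NH₃ + d_HI = 1440 mm, d_HI = 1440/(1 + 2.741) = 385.0 mm.
d_NH₃ = 1440 − 385.0 = 1060 mm.

1060 mm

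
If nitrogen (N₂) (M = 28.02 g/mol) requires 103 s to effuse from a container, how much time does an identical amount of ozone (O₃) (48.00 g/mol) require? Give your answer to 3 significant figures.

135 s

Using Graham's law: t_O₃/t_N₂ = √(M_O₃/M_N₂) = √(48.00/28.02) = √1.713 = 1.309.
So the time for O₃ is 103 × 1.309 = 135 s.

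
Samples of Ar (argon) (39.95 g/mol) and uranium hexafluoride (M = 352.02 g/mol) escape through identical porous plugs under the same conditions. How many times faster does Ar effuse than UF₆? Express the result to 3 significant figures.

Using Graham's law: rate_Ar/rate_UF₆ = √(M_UF₆/M_Ar) = √(352.02/39.95) = √8.812 = 2.97.

2.97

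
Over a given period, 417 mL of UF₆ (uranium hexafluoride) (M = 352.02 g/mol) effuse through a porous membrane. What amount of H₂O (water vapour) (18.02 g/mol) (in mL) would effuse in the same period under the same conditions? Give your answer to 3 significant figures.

1840 mL

Graham's law gives rate_H₂O/rate_UF₆ = √(M_UF₆/M_H₂O) = √(352.02/18.02) = √19.53 = 4.420.
So the volume for H₂O is 417 × 4.420 = 1840 mL.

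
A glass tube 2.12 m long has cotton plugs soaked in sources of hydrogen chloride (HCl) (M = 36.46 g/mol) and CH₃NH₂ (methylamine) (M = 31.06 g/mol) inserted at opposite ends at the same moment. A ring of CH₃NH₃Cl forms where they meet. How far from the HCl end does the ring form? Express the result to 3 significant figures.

1.02 m

In equal time, each gas travels a distance ∝ its rate ∝ 1/√M, so d_HCl/d_CH₃NH₂ = √(M_CH₃NH₂/M_HCl) = √(31.06/36.46) = 0.9230.
With d_HCl + d_CH₃NH₂ = 2.12 m, d_CH₃NH₂ = 2.12/(1 + 0.9230) = 1.102 m.
d_HCl = 2.12 − 1.102 = 1.02 m.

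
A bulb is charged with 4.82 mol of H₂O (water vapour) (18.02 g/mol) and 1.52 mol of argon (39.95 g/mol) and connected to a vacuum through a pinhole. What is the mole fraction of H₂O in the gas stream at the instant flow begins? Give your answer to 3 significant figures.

Rate_i ∝ x_i/√M_i (Graham's law weighted by mole fraction), so the effusate composition follows n_i/√M_i.
So x_H₂O in the escaping gas = (n_H₂O/√M_H₂O) / Σ(n_i/√M_i)
= (4.82/√18.02) / (4.82/√18.02 + 1.52/√39.95) = 1.135/(1.135 + 0.2405) = 0.825.

0.825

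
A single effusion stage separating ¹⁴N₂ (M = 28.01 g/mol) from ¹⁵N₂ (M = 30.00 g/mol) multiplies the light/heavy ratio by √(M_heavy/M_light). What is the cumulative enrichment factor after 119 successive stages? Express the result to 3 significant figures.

59.4

Each stage multiplies the ratio by α = √(30.00/28.01), so after 119 stages the overall factor is α^119 = (30.00/28.01)^(119/2).
= 1.07105^(119/2) = 59.4.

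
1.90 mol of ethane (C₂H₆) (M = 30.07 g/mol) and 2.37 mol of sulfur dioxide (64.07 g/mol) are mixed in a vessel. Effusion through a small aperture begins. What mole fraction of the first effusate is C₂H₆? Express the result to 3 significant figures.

0.539

The effusion rate of species i is ∝ p_i/√M_i ∝ n_i/√M_i.
So x_C₂H₆ in the escaping gas = (n_C₂H₆/√M_C₂H₆) / Σ(n_i/√M_i)
= (1.90/√30.07) / (1.90/√30.07 + 2.37/√64.07) = 0.3465/(0.3465 + 0.2961) = 0.539.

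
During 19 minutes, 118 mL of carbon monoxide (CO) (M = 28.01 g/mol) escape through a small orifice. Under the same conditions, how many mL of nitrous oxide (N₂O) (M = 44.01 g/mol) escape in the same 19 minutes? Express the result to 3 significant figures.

94.1 mL

Since effusion rate ∝ 1/√M, rate_N₂O/rate_CO = √(M_CO/M_N₂O) = √(28.01/44.01) = √0.6364 = 0.7978.
So the volume for N₂O is 118 × 0.7978 = 94.1 mL.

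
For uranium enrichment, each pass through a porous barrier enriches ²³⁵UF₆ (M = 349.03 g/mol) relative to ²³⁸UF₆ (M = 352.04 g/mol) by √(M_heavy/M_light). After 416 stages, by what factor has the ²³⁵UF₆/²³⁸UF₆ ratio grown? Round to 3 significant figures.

The single-stage factor is √(M_heavy/M_light), so 416 stages give [√(352.04/349.03)]^416 = (352.04/349.03)^(416/2).
= 1.00862^208 = 5.97.

5.97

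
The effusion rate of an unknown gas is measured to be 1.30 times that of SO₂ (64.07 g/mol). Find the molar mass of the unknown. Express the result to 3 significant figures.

Using Graham's law: rate_X/rate_SO₂ = √(M_SO₂/M_X).
1.30 = √(64.07/M_X)
M_X = 64.07 / 1.30² = 64.07 / 1.690 = 37.9 g/mol

37.9 g/mol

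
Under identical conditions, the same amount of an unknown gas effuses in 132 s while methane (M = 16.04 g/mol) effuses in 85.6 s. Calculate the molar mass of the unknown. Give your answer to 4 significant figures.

38.14 g/mol

Since effusion rate ∝ 1/√M, t_X/t_CH₄ = √(M_X/M_CH₄).
132/85.6 = 1.542 = √(M_X/16.04)
M_X = 16.04 × 1.542² = 16.04 × 2.378 = 38.14 g/mol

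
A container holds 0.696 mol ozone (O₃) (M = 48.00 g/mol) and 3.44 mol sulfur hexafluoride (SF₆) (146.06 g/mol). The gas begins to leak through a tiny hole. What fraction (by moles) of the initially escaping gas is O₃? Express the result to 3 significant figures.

Rate_i ∝ x_i/√M_i (Graham's law weighted by mole fraction), so the effusate composition follows n_i/√M_i.
x_O₃(eff) = (n_O₃/√M_O₃) / (n_O₃/√M_O₃ + n_SF₆/√M_SF₆)
= (0.696/√48.00) / (0.696/√48.00 + 3.44/√146.06) = 0.1005/(0.1005 + 0.2846) = 0.261.

0.261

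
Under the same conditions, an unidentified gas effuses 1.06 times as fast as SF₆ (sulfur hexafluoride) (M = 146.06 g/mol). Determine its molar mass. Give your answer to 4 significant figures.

130.0 g/mol

Graham's law gives rate_X/rate_SF₆ = √(M_SF₆/M_X).
1.06 = √(146.06/M_X)
M_X = 146.06 / 1.06² = 146.06 / 1.124 = 130.0 g/mol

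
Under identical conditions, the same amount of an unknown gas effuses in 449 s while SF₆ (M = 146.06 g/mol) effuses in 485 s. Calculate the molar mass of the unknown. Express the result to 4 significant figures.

Graham's law gives t_X/t_SF₆ = √(M_X/M_SF₆).
449/485 = 0.9258 = √(M_X/146.06)
M_X = 146.06 × 0.9258² = 146.06 × 0.8571 = 125.2 g/mol

125.2 g/mol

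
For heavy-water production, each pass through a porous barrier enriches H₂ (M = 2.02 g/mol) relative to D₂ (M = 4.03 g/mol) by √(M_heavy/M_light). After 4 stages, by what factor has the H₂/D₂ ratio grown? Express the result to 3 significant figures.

After 4 stages the ratio has grown by (√(4.03/2.02))^4 = (4.03/2.02)^(4/2).
= 1.99505^2 = 3.98.

3.98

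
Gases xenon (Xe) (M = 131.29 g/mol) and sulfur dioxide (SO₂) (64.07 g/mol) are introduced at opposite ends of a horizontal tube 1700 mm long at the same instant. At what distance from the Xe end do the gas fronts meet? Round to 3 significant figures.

699 mm

Distances travelled in equal time are proportional to diffusion rates, so d_Xe/d_SO₂ = √(M_SO₂/M_Xe) = √(64.07/131.29) = 0.6986.
With d_Xe + d_SO₂ = 1700 mm, d_SO₂ = 1700/(1 + 0.6986) = 1001 mm.
d_Xe = 1700 − 1001 = 699 mm.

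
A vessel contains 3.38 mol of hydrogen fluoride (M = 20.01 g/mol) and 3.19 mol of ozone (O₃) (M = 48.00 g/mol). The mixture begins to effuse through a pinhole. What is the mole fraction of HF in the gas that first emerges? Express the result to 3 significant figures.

Effusion rate of each component ∝ n_i/√M_i (partial pressure × 1/√M).
x_HF(eff) = (n_HF/√M_HF) / (n_HF/√M_HF + n_O₃/√M_O₃)
= (3.38/√20.01) / (3.38/√20.01 + 3.19/√48.00) = 0.7556/(0.7556 + 0.4604) = 0.621.

0.621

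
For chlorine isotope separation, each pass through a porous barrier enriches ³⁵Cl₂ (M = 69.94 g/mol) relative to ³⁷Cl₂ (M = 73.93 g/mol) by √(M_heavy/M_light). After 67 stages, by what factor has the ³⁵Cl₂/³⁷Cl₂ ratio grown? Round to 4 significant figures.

6.415

Each stage multiplies the ratio by α = √(73.93/69.94), so after 67 stages the overall factor is α^67 = (73.93/69.94)^(67/2).
= 1.05705^(67/2) = 6.415.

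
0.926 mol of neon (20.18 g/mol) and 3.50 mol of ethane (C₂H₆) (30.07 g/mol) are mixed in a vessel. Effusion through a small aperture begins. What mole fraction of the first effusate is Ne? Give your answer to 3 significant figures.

Effusion rate of each component ∝ n_i/√M_i (partial pressure × 1/√M).
So x_Ne in the escaping gas = (n_Ne/√M_Ne) / Σ(n_i/√M_i)
= (0.926/√20.18) / (0.926/√20.18 + 3.50/√30.07) = 0.2061/(0.2061 + 0.6383) = 0.244.

0.244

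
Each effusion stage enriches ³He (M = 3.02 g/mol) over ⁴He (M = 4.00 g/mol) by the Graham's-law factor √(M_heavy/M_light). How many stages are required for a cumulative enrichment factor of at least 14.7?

Per stage α = (4.00/3.02)^(1/2) = 1.32450^0.5, giving ln α = 0.1405.
Need α^N ≥ 14.7 ⇒ N ≥ ln(14.7) / ln α = 2.688 / 0.1405 = 19.13.
Rounding up, N = 20 stages.

20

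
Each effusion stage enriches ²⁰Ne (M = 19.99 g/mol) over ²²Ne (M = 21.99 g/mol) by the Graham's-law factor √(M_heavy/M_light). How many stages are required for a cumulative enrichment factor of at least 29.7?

Per stage α = (21.99/19.99)^(1/2) = 1.10005^0.5, giving ln α = 0.04768.
Need α^N ≥ 29.7 ⇒ N ≥ ln(29.7) / ln α = 3.391 / 0.04768 = 71.13.
Rounding up, N = 72 stages.

72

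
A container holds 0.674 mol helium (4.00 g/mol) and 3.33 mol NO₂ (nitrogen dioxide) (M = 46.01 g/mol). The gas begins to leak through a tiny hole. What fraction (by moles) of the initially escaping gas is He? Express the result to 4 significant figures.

0.4070

Rate_i ∝ x_i/√M_i (Graham's law weighted by mole fraction), so the effusate composition follows n_i/√M_i.
So x_He in the escaping gas = (n_He/√M_He) / Σ(n_i/√M_i)
= (0.674/√4.00) / (0.674/√4.00 + 3.33/√46.01) = 0.3370/(0.3370 + 0.4909) = 0.4070.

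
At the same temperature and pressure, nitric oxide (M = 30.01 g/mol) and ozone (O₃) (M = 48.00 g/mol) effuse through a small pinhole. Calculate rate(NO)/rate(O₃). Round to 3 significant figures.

By Graham's law, rate_NO/rate_O₃ = √(M_O₃/M_NO) = √(48.00/30.01) = √1.599 = 1.26.

1.26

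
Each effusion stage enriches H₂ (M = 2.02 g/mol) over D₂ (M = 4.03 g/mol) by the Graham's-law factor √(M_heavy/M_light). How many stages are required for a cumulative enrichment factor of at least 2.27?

Per stage α = (4.03/2.02)^(1/2) = 1.99505^0.5, giving ln α = 0.3453.
Need α^N ≥ 2.27 ⇒ N ≥ ln(2.27) / ln α = 0.8198 / 0.3453 = 2.37.
Minimum whole number of stages: N = 3.

3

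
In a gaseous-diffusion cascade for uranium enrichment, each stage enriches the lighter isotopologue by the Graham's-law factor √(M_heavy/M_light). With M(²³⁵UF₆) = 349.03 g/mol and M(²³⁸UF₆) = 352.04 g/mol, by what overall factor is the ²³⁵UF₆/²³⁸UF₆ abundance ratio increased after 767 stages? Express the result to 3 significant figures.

Overall factor = α^767 with α = √(352.04/349.03), i.e. (352.04/349.03)^(767/2).
= 1.00862^(767/2) = 26.9.

26.9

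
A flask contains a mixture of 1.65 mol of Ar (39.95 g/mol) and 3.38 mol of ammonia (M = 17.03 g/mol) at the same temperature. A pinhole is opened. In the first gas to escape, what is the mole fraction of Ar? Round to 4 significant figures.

0.2417

Effusion rate of each component ∝ n_i/√M_i (partial pressure × 1/√M).
Mole fraction of Ar in the effusate = (n_Ar/√M_Ar) / (n_Ar/√M_Ar + n_NH₃/√M_NH₃)
= (1.65/√39.95) / (1.65/√39.95 + 3.38/√17.03) = 0.2611/(0.2611 + 0.8190) = 0.2417.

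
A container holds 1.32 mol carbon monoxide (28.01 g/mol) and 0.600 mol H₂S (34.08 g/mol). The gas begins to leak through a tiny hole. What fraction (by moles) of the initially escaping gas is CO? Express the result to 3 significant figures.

0.708

The effusion rate of species i is ∝ p_i/√M_i ∝ n_i/√M_i.
So x_CO in the escaping gas = (n_CO/√M_CO) / Σ(n_i/√M_i)
= (1.32/√28.01) / (1.32/√28.01 + 0.600/√34.08) = 0.2494/(0.2494 + 0.1028) = 0.708.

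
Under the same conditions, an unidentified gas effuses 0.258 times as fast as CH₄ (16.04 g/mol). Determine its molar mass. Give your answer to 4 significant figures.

Since effusion rate ∝ 1/√M, rate_X/rate_CH₄ = √(M_CH₄/M_X).
0.258 = √(16.04/M_X)
M_X = 16.04 / 0.258² = 16.04 / 0.06656 = 241.0 g/mol

241.0 g/mol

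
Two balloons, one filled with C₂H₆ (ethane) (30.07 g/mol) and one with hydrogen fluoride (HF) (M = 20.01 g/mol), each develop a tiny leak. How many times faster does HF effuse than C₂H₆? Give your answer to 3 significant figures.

Graham's law gives rate_HF/rate_C₂H₆ = √(M_C₂H₆/M_HF) = √(30.07/20.01) = √1.503 = 1.23.

1.23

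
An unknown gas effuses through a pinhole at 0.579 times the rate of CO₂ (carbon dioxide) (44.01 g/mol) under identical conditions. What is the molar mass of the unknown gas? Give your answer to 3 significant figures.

131 g/mol

Using Graham's law: rate_X/rate_CO₂ = √(M_CO₂/M_X).
0.579 = √(44.01/M_X)
M_X = 44.01 / 0.579² = 44.01 / 0.3352 = 131 g/mol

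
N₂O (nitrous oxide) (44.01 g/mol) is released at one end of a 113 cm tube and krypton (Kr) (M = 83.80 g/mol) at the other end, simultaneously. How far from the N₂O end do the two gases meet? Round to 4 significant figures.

65.52 cm

Distances travelled in equal time are proportional to diffusion rates, so d_N₂O/d_Kr = √(M_Kr/M_N₂O) = √(83.80/44.01) = 1.380.
With d_N₂O + d_Kr = 113 cm, d_Kr = 113/(1 + 1.380) = 47.48 cm.
d_N₂O = 113 − 47.48 = 65.52 cm.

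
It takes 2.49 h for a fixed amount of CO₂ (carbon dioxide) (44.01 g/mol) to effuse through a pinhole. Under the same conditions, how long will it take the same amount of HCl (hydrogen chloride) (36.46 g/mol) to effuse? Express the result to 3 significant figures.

2.27 h

By Graham's law, t_HCl/t_CO₂ = √(M_HCl/M_CO₂) = √(36.46/44.01) = √0.8284 = 0.9102.
So the time for HCl is 2.49 × 0.9102 = 2.27 h.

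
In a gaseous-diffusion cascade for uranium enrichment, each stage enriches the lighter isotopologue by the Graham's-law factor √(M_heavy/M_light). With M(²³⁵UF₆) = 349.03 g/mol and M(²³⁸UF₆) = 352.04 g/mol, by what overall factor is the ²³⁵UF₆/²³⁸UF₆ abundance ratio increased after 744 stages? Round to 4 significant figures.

24.39

Each stage multiplies the ratio by α = √(352.04/349.03), so after 744 stages the overall factor is α^744 = (352.04/349.03)^(744/2).
= 1.00862^372 = 24.39.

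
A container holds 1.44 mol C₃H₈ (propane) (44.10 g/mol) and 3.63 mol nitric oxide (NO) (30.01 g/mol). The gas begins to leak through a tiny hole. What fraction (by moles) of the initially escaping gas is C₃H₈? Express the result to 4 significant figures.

0.2466

Each component's effusion rate ∝ (its partial pressure)·(1/√M) ∝ n_i/√M_i.
So x_C₃H₈ in the escaping gas = (n_C₃H₈/√M_C₃H₈) / Σ(n_i/√M_i)
= (1.44/√44.10) / (1.44/√44.10 + 3.63/√30.01) = 0.2168/(0.2168 + 0.6626) = 0.2466.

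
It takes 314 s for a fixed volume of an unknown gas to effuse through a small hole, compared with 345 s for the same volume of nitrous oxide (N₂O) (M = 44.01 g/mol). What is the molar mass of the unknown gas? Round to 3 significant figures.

By Graham's law, t_X/t_N₂O = √(M_X/M_N₂O).
314/345 = 0.9101 = √(M_X/44.01)
M_X = 44.01 × 0.9101² = 44.01 × 0.8284 = 36.5 g/mol

36.5 g/mol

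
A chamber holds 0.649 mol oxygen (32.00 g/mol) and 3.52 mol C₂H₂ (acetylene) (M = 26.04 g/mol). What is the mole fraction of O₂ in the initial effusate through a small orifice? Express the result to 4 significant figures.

Each component's effusion rate ∝ (its partial pressure)·(1/√M) ∝ n_i/√M_i.
x_O₂(eff) = (n_O₂/√M_O₂) / (n_O₂/√M_O₂ + n_C₂H₂/√M_C₂H₂)
= (0.649/√32.00) / (0.649/√32.00 + 3.52/√26.04) = 0.1147/(0.1147 + 0.6898) = 0.1426.

0.1426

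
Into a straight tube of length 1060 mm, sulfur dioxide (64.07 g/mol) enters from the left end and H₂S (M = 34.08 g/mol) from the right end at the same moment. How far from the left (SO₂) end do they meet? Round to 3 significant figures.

447 mm

Graham's law gives d_SO₂/d_H₂S = rate_SO₂/rate_H₂S = √(M_H₂S/M_SO₂) = √(34.08/64.07) = 0.7293.
With d_SO₂ + d_H₂S = 1060 mm, d_H₂S = 1060/(1 + 0.7293) = 613.0 mm.
d_SO₂ = 1060 − 613.0 = 447 mm.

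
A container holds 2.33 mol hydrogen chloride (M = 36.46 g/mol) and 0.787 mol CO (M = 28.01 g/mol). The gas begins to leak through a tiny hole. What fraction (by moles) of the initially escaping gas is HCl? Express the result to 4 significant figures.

0.7218

The effusion rate of species i is ∝ p_i/√M_i ∝ n_i/√M_i.
Mole fraction of HCl in the effusate = (n_HCl/√M_HCl) / (n_HCl/√M_HCl + n_CO/√M_CO)
= (2.33/√36.46) / (2.33/√36.46 + 0.787/√28.01) = 0.3859/(0.3859 + 0.1487) = 0.7218.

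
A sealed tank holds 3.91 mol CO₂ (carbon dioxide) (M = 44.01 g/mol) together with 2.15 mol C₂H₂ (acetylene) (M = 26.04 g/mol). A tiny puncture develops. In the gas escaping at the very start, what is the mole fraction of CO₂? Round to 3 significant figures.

0.583

Effusion rate of each component ∝ n_i/√M_i (partial pressure × 1/√M).
Mole fraction of CO₂ in the effusate = (n_CO₂/√M_CO₂) / (n_CO₂/√M_CO₂ + n_C₂H₂/√M_C₂H₂)
= (3.91/√44.01) / (3.91/√44.01 + 2.15/√26.04) = 0.5894/(0.5894 + 0.4213) = 0.583.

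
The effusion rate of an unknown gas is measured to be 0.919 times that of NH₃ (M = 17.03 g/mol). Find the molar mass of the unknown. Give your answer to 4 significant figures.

Since effusion rate ∝ 1/√M, rate_X/rate_NH₃ = √(M_NH₃/M_X).
0.919 = √(17.03/M_X)
M_X = 17.03 / 0.919² = 17.03 / 0.8446 = 20.16 g/mol

20.16 g/mol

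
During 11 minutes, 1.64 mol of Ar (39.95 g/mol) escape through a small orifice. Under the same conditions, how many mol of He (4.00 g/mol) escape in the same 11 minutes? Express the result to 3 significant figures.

5.18 mol

From Graham's law, rate_He/rate_Ar = √(M_Ar/M_He) = √(39.95/4.00) = √9.988 = 3.160.
So the amount for He is 1.64 × 3.160 = 5.18 mol.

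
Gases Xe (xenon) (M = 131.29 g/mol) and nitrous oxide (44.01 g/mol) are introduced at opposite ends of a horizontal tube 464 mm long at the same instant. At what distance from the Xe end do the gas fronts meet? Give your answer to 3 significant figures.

170 mm

The fronts meet when d_Xe + d_N₂O = L with d_Xe/d_N₂O = √(M_N₂O/M_Xe) (Graham's law). Here √(M_N₂O/M_Xe) = √(44.01/131.29) = 0.5790.
With d_Xe + d_N₂O = 464 mm, d_N₂O = 464/(1 + 0.5790) = 293.9 mm.
d_Xe = 464 − 293.9 = 170 mm.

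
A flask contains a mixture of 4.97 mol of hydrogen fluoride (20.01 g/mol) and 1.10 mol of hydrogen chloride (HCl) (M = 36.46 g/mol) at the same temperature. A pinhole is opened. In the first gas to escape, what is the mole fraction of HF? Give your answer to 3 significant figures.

0.859

Effusion rate of each component ∝ n_i/√M_i (partial pressure × 1/√M).
So x_HF in the escaping gas = (n_HF/√M_HF) / Σ(n_i/√M_i)
= (4.97/√20.01) / (4.97/√20.01 + 1.10/√36.46) = 1.111/(1.111 + 0.1822) = 0.859.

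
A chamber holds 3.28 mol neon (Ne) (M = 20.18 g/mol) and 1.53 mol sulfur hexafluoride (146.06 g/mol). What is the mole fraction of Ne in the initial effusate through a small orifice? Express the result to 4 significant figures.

0.8522

The effusion rate of species i is ∝ p_i/√M_i ∝ n_i/√M_i.
So x_Ne in the escaping gas = (n_Ne/√M_Ne) / Σ(n_i/√M_i)
= (3.28/√20.18) / (3.28/√20.18 + 1.53/√146.06) = 0.7302/(0.7302 + 0.1266) = 0.8522.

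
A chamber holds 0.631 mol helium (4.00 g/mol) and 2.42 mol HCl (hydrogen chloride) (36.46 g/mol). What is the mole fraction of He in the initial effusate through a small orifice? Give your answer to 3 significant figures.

0.440

The effusion rate of species i is ∝ p_i/√M_i ∝ n_i/√M_i.
So x_He in the escaping gas = (n_He/√M_He) / Σ(n_i/√M_i)
= (0.631/√4.00) / (0.631/√4.00 + 2.42/√36.46) = 0.3155/(0.3155 + 0.4008) = 0.440.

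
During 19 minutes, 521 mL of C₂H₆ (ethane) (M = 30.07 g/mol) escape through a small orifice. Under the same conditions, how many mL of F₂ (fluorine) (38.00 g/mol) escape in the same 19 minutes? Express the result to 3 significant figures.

463 mL

Using Graham's law: rate_F₂/rate_C₂H₆ = √(M_C₂H₆/M_F₂) = √(30.07/38.00) = √0.7913 = 0.8896.
So the volume for F₂ is 521 × 0.8896 = 463 mL.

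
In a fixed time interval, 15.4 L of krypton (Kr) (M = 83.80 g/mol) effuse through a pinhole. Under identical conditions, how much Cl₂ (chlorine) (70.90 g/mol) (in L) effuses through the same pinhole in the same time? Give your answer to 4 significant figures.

From Graham's law, rate_Cl₂/rate_Kr = √(M_Kr/M_Cl₂) = √(83.80/70.90) = √1.182 = 1.087.
So the volume for Cl₂ is 15.4 × 1.087 = 16.74 L.

16.74 L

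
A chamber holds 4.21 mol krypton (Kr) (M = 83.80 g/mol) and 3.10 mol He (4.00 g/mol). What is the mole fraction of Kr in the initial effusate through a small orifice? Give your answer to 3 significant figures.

0.229

The effusion rate of species i is ∝ p_i/√M_i ∝ n_i/√M_i.
So x_Kr in the escaping gas = (n_Kr/√M_Kr) / Σ(n_i/√M_i)
= (4.21/√83.80) / (4.21/√83.80 + 3.10/√4.00) = 0.4599/(0.4599 + 1.550) = 0.229.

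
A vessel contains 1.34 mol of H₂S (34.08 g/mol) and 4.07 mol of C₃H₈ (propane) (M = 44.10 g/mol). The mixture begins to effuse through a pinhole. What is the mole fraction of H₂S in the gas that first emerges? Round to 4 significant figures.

0.2725

Rate_i ∝ x_i/√M_i (Graham's law weighted by mole fraction), so the effusate composition follows n_i/√M_i.
So x_H₂S in the escaping gas = (n_H₂S/√M_H₂S) / Σ(n_i/√M_i)
= (1.34/√34.08) / (1.34/√34.08 + 4.07/√44.10) = 0.2295/(0.2295 + 0.6129) = 0.2725.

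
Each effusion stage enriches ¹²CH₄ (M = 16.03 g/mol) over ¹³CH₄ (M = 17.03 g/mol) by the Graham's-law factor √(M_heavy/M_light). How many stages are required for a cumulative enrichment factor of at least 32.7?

116

Single-stage factor α = √(17.03/16.03), so ln α = ½ ln(1.06238) = 0.03026.
Need α^N ≥ 32.7 ⇒ N ≥ ln(32.7) / ln α = 3.487 / 0.03026 = 115.26.
Minimum whole number of stages: N = 116.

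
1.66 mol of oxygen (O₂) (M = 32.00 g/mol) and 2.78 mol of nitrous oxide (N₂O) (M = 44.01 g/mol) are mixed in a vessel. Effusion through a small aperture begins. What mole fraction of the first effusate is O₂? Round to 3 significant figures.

0.412

Effusion rate of each component ∝ n_i/√M_i (partial pressure × 1/√M).
So x_O₂ in the escaping gas = (n_O₂/√M_O₂) / Σ(n_i/√M_i)
= (1.66/√32.00) / (1.66/√32.00 + 2.78/√44.01) = 0.2934/(0.2934 + 0.4191) = 0.412.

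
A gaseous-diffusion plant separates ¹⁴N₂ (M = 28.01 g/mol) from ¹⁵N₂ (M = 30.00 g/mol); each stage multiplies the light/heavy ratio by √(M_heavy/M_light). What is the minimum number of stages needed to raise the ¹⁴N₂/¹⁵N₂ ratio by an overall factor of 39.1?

107

Single-stage factor α = √(30.00/28.01), so ln α = ½ ln(1.07105) = 0.03432.
Need α^N ≥ 39.1 ⇒ N ≥ ln(39.1) / ln α = 3.666 / 0.03432 = 106.83.
Rounding up, N = 107 stages.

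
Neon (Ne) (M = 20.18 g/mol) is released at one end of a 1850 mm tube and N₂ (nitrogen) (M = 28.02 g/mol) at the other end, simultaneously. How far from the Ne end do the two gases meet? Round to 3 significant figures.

The fronts meet when d_Ne + d_N₂ = L with d_Ne/d_N₂ = √(M_N₂/M_Ne) (Graham's law). Here √(M_N₂/M_Ne) = √(28.02/20.18) = 1.178.
With d_Ne + d_N₂ = 1850 mm, d_N₂ = 1850/(1 + 1.178) = 849.3 mm.
d_Ne = 1850 − 849.3 = 1000 mm.

1000 mm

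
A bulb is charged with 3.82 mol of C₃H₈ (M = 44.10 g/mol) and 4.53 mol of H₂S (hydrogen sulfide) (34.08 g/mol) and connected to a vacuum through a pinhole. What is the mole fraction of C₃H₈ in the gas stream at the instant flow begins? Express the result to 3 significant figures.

0.426

The effusion rate of species i is ∝ p_i/√M_i ∝ n_i/√M_i.
Mole fraction of C₃H₈ in the effusate = (n_C₃H₈/√M_C₃H₈) / (n_C₃H₈/√M_C₃H₈ + n_H₂S/√M_H₂S)
= (3.82/√44.10) / (3.82/√44.10 + 4.53/√34.08) = 0.5752/(0.5752 + 0.7760) = 0.426.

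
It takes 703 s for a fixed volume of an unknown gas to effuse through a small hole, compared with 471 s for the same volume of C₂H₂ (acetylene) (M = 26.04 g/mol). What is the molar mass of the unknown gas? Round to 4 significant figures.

58.01 g/mol

By Graham's law, t_X/t_C₂H₂ = √(M_X/M_C₂H₂).
703/471 = 1.493 = √(M_X/26.04)
M_X = 26.04 × 1.493² = 26.04 × 2.228 = 58.01 g/mol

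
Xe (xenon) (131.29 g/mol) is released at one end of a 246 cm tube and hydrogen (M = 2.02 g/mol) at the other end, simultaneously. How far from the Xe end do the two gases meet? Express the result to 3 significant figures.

Graham's law gives d_Xe/d_H₂ = rate_Xe/rate_H₂ = √(M_H₂/M_Xe) = √(2.02/131.29) = 0.1240.
With d_Xe + d_H₂ = 246 cm, d_H₂ = 246/(1 + 0.1240) = 218.9 cm.
d_Xe = 246 − 218.9 = 27.1 cm.

27.1 cm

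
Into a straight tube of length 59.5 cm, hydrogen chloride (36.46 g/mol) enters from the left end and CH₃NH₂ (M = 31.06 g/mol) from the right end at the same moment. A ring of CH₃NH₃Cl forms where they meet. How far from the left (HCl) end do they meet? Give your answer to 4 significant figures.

The fronts meet when d_HCl + d_CH₃NH₂ = L with d_HCl/d_CH₃NH₂ = √(M_CH₃NH₂/M_HCl) (Graham's law). Here √(M_CH₃NH₂/M_HCl) = √(31.06/36.46) = 0.9230.
With d_HCl + d_CH₃NH₂ = 59.5 cm, d_CH₃NH₂ = 59.5/(1 + 0.9230) = 30.94 cm.
d_HCl = 59.5 − 30.94 = 28.56 cm.

28.56 cm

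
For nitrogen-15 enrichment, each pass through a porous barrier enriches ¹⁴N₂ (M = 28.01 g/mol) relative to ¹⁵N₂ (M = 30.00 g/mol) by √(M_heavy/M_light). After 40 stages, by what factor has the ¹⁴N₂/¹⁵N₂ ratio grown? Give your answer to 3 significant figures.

3.95

Each stage multiplies the ratio by α = √(30.00/28.01), so after 40 stages the overall factor is α^40 = (30.00/28.01)^(40/2).
= 1.07105^20 = 3.95.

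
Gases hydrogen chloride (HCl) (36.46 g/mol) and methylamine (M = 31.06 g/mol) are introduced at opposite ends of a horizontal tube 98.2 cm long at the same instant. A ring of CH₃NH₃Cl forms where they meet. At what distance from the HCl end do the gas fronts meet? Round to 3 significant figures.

In equal time, each gas travels a distance ∝ its rate ∝ 1/√M, so d_HCl/d_CH₃NH₂ = √(M_CH₃NH₂/M_HCl) = √(31.06/36.46) = 0.9230.
With d_HCl + d_CH₃NH₂ = 98.2 cm, d_CH₃NH₂ = 98.2/(1 + 0.9230) = 51.07 cm.
d_HCl = 98.2 − 51.07 = 47.1 cm.

47.1 cm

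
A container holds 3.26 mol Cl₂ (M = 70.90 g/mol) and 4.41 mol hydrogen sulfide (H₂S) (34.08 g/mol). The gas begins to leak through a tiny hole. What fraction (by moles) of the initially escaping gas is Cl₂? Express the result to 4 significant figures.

0.3388

The effusion rate of species i is ∝ p_i/√M_i ∝ n_i/√M_i.
x_Cl₂(eff) = (n_Cl₂/√M_Cl₂) / (n_Cl₂/√M_Cl₂ + n_H₂S/√M_H₂S)
= (3.26/√70.90) / (3.26/√70.90 + 4.41/√34.08) = 0.3872/(0.3872 + 0.7554) = 0.3388.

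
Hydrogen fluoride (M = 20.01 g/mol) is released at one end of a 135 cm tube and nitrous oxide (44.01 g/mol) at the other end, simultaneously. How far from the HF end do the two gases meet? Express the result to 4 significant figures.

80.63 cm

The fronts meet when d_HF + d_N₂O = L with d_HF/d_N₂O = √(M_N₂O/M_HF) (Graham's law). Here √(M_N₂O/M_HF) = √(44.01/20.01) = 1.483.
With d_HF + d_N₂O = 135 cm, d_N₂O = 135/(1 + 1.483) = 54.37 cm.
d_HF = 135 − 54.37 = 80.63 cm.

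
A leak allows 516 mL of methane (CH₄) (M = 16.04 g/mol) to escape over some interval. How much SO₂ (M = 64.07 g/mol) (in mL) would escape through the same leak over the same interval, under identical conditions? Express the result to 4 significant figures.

258.2 mL

Since effusion rate ∝ 1/√M, rate_SO₂/rate_CH₄ = √(M_CH₄/M_SO₂) = √(16.04/64.07) = √0.2504 = 0.5004.
So the volume for SO₂ is 516 × 0.5004 = 258.2 mL.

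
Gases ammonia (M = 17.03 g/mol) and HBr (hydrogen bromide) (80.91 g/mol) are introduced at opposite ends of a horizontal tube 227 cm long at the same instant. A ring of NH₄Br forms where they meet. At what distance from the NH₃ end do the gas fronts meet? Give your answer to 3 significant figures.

In equal time, each gas travels a distance ∝ its rate ∝ 1/√M, so d_NH₃/d_HBr = √(M_HBr/M_NH₃) = √(80.91/17.03) = 2.180.
With d_NH₃ + d_HBr = 227 cm, d_HBr = 227/(1 + 2.180) = 71.39 cm.
d_NH₃ = 227 − 71.39 = 156 cm.

156 cm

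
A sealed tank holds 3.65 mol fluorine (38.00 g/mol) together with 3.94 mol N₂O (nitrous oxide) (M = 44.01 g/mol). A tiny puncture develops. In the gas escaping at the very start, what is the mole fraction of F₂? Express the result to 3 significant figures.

0.499

Each component's effusion rate ∝ (its partial pressure)·(1/√M) ∝ n_i/√M_i.
Mole fraction of F₂ in the effusate = (n_F₂/√M_F₂) / (n_F₂/√M_F₂ + n_N₂O/√M_N₂O)
= (3.65/√38.00) / (3.65/√38.00 + 3.94/√44.01) = 0.5921/(0.5921 + 0.5939) = 0.499.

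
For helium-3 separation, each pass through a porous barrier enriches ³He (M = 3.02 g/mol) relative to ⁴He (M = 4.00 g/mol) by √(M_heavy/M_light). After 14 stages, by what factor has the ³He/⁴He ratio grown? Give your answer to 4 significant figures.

The single-stage factor is √(M_heavy/M_light), so 14 stages give [√(4.00/3.02)]^14 = (4.00/3.02)^(14/2).
= 1.32450^7 = 7.151.

7.151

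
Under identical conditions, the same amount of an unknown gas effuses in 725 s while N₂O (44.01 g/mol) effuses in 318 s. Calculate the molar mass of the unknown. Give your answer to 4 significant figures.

Since effusion rate ∝ 1/√M, t_X/t_N₂O = √(M_X/M_N₂O).
725/318 = 2.280 = √(M_X/44.01)
M_X = 44.01 × 2.280² = 44.01 × 5.198 = 228.8 g/mol

228.8 g/mol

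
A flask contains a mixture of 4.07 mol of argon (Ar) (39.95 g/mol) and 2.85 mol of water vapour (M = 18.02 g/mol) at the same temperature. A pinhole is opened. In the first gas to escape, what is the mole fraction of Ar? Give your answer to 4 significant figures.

The effusion rate of species i is ∝ p_i/√M_i ∝ n_i/√M_i.
x_Ar(eff) = (n_Ar/√M_Ar) / (n_Ar/√M_Ar + n_H₂O/√M_H₂O)
= (4.07/√39.95) / (4.07/√39.95 + 2.85/√18.02) = 0.6439/(0.6439 + 0.6714) = 0.4896.

0.4896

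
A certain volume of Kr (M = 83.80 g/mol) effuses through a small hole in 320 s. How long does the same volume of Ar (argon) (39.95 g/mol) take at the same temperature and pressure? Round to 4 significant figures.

220.9 s

By Graham's law, t_Ar/t_Kr = √(M_Ar/M_Kr) = √(39.95/83.80) = √0.4767 = 0.6905.
So the time for Ar is 320 × 0.6905 = 220.9 s.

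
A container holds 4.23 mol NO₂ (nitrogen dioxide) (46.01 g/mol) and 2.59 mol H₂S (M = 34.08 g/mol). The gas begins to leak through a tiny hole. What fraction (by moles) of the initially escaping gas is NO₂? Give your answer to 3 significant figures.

Each component's effusion rate ∝ (its partial pressure)·(1/√M) ∝ n_i/√M_i.
x_NO₂(eff) = (n_NO₂/√M_NO₂) / (n_NO₂/√M_NO₂ + n_H₂S/√M_H₂S)
= (4.23/√46.01) / (4.23/√46.01 + 2.59/√34.08) = 0.6236/(0.6236 + 0.4437) = 0.584.

0.584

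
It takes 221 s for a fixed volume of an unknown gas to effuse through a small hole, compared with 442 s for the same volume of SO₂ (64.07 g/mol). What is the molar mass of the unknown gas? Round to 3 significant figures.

Since effusion rate ∝ 1/√M, t_X/t_SO₂ = √(M_X/M_SO₂).
221/442 = 0.5000 = √(M_X/64.07)
M_X = 64.07 × 0.5000² = 64.07 × 0.2500 = 16.0 g/mol

16.0 g/mol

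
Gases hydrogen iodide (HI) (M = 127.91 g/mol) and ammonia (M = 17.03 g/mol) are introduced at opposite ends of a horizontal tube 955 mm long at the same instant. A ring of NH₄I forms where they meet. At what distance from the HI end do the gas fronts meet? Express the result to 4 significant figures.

The fronts meet when d_HI + d_NH₃ = L with d_HI/d_NH₃ = √(M_NH₃/M_HI) (Graham's law). Here √(M_NH₃/M_HI) = √(17.03/127.91) = 0.3649.
With d_HI + d_NH₃ = 955 mm, d_NH₃ = 955/(1 + 0.3649) = 699.7 mm.
d_HI = 955 − 699.7 = 255.3 mm.

255.3 mm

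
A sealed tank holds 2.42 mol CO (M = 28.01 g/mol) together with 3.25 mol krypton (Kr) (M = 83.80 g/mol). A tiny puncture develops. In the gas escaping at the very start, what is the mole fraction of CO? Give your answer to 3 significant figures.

Effusion rate of each component ∝ n_i/√M_i (partial pressure × 1/√M).
x_CO(eff) = (n_CO/√M_CO) / (n_CO/√M_CO + n_Kr/√M_Kr)
= (2.42/√28.01) / (2.42/√28.01 + 3.25/√83.80) = 0.4573/(0.4573 + 0.3550) = 0.563.

0.563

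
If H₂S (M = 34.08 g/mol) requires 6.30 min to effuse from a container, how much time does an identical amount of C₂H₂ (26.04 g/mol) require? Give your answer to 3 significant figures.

From Graham's law, t_C₂H₂/t_H₂S = √(M_C₂H₂/M_H₂S) = √(26.04/34.08) = √0.7641 = 0.8741.
So the time for C₂H₂ is 6.30 × 0.8741 = 5.51 min.

5.51 min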